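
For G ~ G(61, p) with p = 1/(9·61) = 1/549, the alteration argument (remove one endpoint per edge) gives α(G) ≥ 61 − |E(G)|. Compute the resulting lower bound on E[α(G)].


E[|E(G)|] = C(61, 2)·p = 1830 · (1/549) = 10/3.
E[α(G)] ≥ n − E[|E(G)|] = 61 − 10/3 = 173/3.
Numerically: ≈ 57.66667.
(This is only a lower bound; the true E[α(G)] may be larger.)

E[α(G)] ≥ 173/3 ≈ 57.66667.


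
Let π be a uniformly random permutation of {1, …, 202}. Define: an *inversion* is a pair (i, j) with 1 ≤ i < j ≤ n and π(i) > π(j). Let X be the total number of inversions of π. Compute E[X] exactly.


Write X = Σ X_I over the C(202, 2) = 20301 pairs i < j, with X_I the indicator of one inversion.
There are 20301 indicators.
For each fixed pair i < j, the values π(i) and π(j) are two distinct elements of {1, …, 202} in uniformly random order; by symmetry P[π(i) > π(j)] = 1/2.
By linearity: E[X] = 20301 · (1/2) = C(202, 2) · (1/2) = 20301/2 = 20301/2 ≈ 10150.5000.

E[X] = 20301/2 = 10150.5000.


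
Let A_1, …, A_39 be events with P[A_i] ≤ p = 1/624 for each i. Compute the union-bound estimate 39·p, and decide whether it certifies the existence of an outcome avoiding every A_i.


Union bound: P[∪_{i=1}^{39} A_i] ≤ Σ_i P[A_i] ≤ 39·p = 39·(1/624) = 1/16.
Numerically: 1/16 ≈ 0.0625.
Is 1/16 < 1? YES.
Since P[∪ A_i] ≤ 1/16 < 1, the complement has P[∩ A_i^c] ≥ 1 − 1/16 = 15/16 > 0, so some outcome avoids every A_i.

39·p = 1/16 ≈ 0.0625; existence CERTIFIED by the union bound.


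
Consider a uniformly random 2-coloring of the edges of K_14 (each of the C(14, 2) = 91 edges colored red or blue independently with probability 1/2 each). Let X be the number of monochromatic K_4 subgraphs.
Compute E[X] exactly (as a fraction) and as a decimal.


Let X = Σ_S X_S over the C(14, 4) = 1001 subsets S of size 4, where X_S = 1 if the K_4 on S is monochromatic.
For a fixed S, the K_4 on S has C(4, 2) = 6 edges. P[all 6 edges red] = (1/2)^6, and likewise for blue, so P[monochromatic] = 2·(1/2)^6 = 2^{1 − 6} = 1/32.
Summing: E[X] = C(14, 4) · 2^{1 − 6} = 1001 · 1/32 = 1001/32.
Numerically: E[X] ≈ 31.28125.

E[X] = C(14,4)·2^(1−C(4,2)) = 1001/32 ≈ 31.28125.


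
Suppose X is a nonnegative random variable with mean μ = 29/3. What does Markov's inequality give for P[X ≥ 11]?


μ = E[X] = 29/3, a = 11.
Markov: P[X ≥ 11] ≤ μ/a = (29/3)/11 = 29/33.
Numerically: ≈ 0.8788.
(Since a = 11 > μ = 9.6667, the bound 29/33 is < 1 and informative.)

P[X ≥ 11] ≤ 29/33 ≈ 0.8788.


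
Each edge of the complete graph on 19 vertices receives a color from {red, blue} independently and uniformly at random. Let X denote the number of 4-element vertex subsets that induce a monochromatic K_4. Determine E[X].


Let X = Σ_S X_S over the C(19, 4) = 3876 subsets S of size 4, where X_S = 1 if the K_4 on S is monochromatic.
For a fixed S, the K_4 on S has C(4, 2) = 6 edges. P[all 6 edges red] = (1/2)^6, and likewise for blue, so P[monochromatic] = 2·(1/2)^6 = 2^{1 − 6} = 1/32.
Summing: E[X] = C(19, 4) · 2^{1 − 6} = 3876 · 1/32 = 969/8.
Numerically: E[X] ≈ 121.1250.

E[X] = C(19,4)·2^(1−C(4,2)) = 969/8 ≈ 121.1250.


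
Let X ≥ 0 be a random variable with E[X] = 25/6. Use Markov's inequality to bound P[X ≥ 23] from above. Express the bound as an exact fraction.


μ = E[X] = 25/6, a = 23.
Markov: P[X ≥ 23] ≤ μ/a = (25/6)/23 = 25/138.
Numerically: ≈ 0.18116.
(Since a = 23 > μ = 4.16667, the bound 25/138 is < 1 and informative.)

P[X ≥ 23] ≤ 25/138 ≈ 0.18116.


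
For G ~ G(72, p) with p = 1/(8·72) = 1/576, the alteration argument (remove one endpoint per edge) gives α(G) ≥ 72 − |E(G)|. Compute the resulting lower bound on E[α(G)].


E[|E(G)|] = C(72, 2)·p = 2556 · (1/576) = 71/16.
E[α(G)] ≥ n − E[|E(G)|] = 72 − 71/16 = 1081/16.
Numerically: ≈ 67.562.
(This is only a lower bound; the true E[α(G)] may be larger.)

E[α(G)] ≥ 1081/16 ≈ 67.562.


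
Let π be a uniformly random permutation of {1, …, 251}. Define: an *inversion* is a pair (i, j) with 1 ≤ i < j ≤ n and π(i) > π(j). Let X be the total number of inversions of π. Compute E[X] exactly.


Write X = Σ X_I over the C(251, 2) = 31375 pairs i < j, with X_I the indicator of one inversion.
There are 31375 indicators.
For each fixed pair i < j, the values π(i) and π(j) are two distinct elements of {1, …, 251} in uniformly random order; by symmetry P[π(i) > π(j)] = 1/2.
By linearity: E[X] = 31375 · (1/2) = C(251, 2) · (1/2) = 31375/2 = 31375/2 ≈ 15687.500.

E[X] = 31375/2 = 15687.500.


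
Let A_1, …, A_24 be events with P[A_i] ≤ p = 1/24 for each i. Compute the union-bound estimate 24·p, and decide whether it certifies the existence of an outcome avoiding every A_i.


Union bound: P[∪_{i=1}^{24} A_i] ≤ Σ_i P[A_i] ≤ 24·p = 24·(1/24) = 1.
Numerically: 1 ≈ 1.0000000.
Is 1 < 1? NO.
Since the bound 1 is ≥ 1, the union bound is uninformative here; it does NOT by itself certify existence.

24·p = 1 ≈ 1.0000000; existence NOT certified by the union bound.


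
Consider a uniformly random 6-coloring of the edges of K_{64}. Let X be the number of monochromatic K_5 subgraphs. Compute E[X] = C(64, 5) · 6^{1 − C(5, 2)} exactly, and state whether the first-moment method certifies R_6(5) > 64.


E[X] = C(64, 5) · 6^{1 − 10} = 7624512 · 6^{−9} = 7624512/10077696.
As a reduced fraction: E[X] = 13237/17496 ≈ 0.75657.
Is E[X] < 1? YES.
Since E[X] < 1, there exists a 6-coloring of K_{64} with no monochromatic K_5; hence R_6(5) > 64.

E[X] = 13237/17496 ≈ 0.75657; E[X] < 1, so R_6(5) > 64.


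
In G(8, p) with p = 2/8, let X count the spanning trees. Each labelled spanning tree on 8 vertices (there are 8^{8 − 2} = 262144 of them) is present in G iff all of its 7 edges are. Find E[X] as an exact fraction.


K_8 has 8^{8 − 2} = 262144 labelled spanning trees.
For each such spanning tree H, let X_H = 1 if all 7 edges of H are present in G. Then P[X_H = 1] = p^{7} = (1/4)^{7} = 1/16384.
By linearity: E[X] = Σ_H E[X_H] = 262144 · p^{7} = 262144 · 1/16384 = 16.
Numerically: E[X] ≈ 16.

E[X] = 262144 · (1/4)^{7} = 16 ≈ 16.


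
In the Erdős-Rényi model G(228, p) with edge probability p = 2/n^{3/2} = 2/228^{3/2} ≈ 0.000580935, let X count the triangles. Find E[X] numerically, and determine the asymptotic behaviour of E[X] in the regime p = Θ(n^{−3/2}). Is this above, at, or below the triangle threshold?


Number of potential triangles: C(228, 3) = 1949476.
Each occurs with probability p³ ≈ (0.000580935)³ ≈ 1.96057371e-10.
By linearity: E[X] = C(228, 3)·p³ ≈ 1949476 · 1.96057371e-10 ≈ 0.000382.
Since α = 3/2 > 1, p = c/n^{3/2} = o(1/n) is below the triangle threshold p ~ 1/n. Asymptotically E[X] ~ (c³/6)·n^{3(1−α)} = (2³/6)·n^{-1.5} → 0, so by Markov's inequality G has no triangles w.h.p.

E[X] ≈ 0.000382; in regime p = Θ(1/n^{3/2}) E[X] tends to 0 (below the triangle threshold p ~ 1/n).


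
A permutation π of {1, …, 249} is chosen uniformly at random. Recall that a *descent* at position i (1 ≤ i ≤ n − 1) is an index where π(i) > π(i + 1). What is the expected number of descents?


Write X = Σ X_I over i = 1, …, 248, with X_I the indicator of one descent.
There are 248 indicators.
For each fixed i, the pair (π(i), π(i+1)) is a uniformly random ordered pair of distinct values from {1, …, 249}; by symmetry P[π(i) > π(i+1)] = 1/2.
By linearity: E[X] = 248 · (1/2) = (249 − 1) · (1/2) = 124 ≈ 124.000.

E[X] = 124 = 124.000.


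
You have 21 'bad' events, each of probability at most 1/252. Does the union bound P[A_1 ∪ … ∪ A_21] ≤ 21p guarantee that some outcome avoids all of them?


Union bound: P[∪_{i=1}^{21} A_i] ≤ Σ_i P[A_i] ≤ 21·p = 21·(1/252) = 1/12.
Numerically: 1/12 ≈ 0.08333.
Is 1/12 < 1? YES.
Since P[∪ A_i] ≤ 1/12 < 1, the complement has P[∩ A_i^c] ≥ 1 − 1/12 = 11/12 > 0, so some outcome avoids every A_i.

21·p = 1/12 ≈ 0.08333; existence CERTIFIED by the union bound.


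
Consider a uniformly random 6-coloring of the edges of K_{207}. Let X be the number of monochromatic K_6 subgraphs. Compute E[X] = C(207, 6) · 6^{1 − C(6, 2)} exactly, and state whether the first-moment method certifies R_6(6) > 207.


E[X] = C(207, 6) · 6^{1 − 15} = 101563230237 · 6^{−14} = 101563230237/78364164096.
As a reduced fraction: E[X] = 33854410079/26121388032 ≈ 1.296042.
Is E[X] < 1? NO.
Since E[X] ≥ 1, the first-moment bound is inconclusive at n = 207; it does NOT by itself certify R_6(6) > 207.

E[X] = 33854410079/26121388032 ≈ 1.296042; E[X] ≥ 1; first-moment method inconclusive here.


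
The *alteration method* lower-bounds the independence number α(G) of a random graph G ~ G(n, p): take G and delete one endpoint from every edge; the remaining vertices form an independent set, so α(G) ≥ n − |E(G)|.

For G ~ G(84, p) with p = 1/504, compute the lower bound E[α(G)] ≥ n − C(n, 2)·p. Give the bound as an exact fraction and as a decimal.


E[|E(G)|] = C(84, 2)·p = 3486 · (1/504) = 83/12.
E[α(G)] ≥ n − E[|E(G)|] = 84 − 83/12 = 925/12.
Numerically: ≈ 77.083333.
(This is only a lower bound; the true E[α(G)] may be larger.)

E[α(G)] ≥ 925/12 ≈ 77.083333.


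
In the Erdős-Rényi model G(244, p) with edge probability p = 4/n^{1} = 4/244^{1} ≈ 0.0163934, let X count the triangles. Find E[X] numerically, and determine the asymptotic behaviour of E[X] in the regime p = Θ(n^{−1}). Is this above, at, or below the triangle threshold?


Number of potential triangles: C(244, 3) = 2391444.
Each occurs with probability p³ ≈ (0.0163934)³ ≈ 4.40565510e-06.
By linearity: E[X] = C(244, 3)·p³ ≈ 2391444 · 4.40565510e-06 ≈ 10.535877.
Here α = 1, so p = 4/n is exactly at the triangle threshold p ~ 1/n. Asymptotically E[X] → c³/6 = 4³/6 = 32/3 ≈ 10.666667, a bounded constant. In this regime the triangle count is asymptotically Poisson(c³/6).

E[X] ≈ 10.535877; in regime p = Θ(1/n^{1}) E[X] stays bounded (at the triangle threshold p ~ 1/n).


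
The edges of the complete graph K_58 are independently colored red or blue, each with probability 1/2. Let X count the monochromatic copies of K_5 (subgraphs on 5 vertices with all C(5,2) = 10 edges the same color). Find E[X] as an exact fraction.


Let X = Σ_S X_S over the C(58, 5) = 4582116 subsets S of size 5, where X_S = 1 if the K_5 on S is monochromatic.
For a fixed S, the K_5 on S has C(5, 2) = 10 edges. P[all 10 edges red] = (1/2)^10, and likewise for blue, so P[monochromatic] = 2·(1/2)^10 = 2^{1 − 10} = 1/512.
By linearity of expectation: E[X] = C(58, 5) · 2^{1 − 10} = 4582116 · 1/512 = 1145529/128.
Numerically: E[X] ≈ 8949.4453.

E[X] = C(58,5)·2^(1−C(5,2)) = 1145529/128 ≈ 8949.4453.


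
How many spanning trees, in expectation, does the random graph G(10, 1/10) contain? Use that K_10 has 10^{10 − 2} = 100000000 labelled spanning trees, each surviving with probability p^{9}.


K_10 has 10^{10 − 2} = 100000000 labelled spanning trees.
For each such spanning tree H, let X_H = 1 if all 9 edges of H are present in G. Then P[X_H = 1] = p^{9} = (1/10)^{9} = 1/1000000000.
By linearity: E[X] = Σ_H E[X_H] = 100000000 · p^{9} = 100000000 · 1/1000000000 = 1/10.
Numerically: E[X] ≈ 0.1.

E[X] = 100000000 · (1/10)^{9} = 1/10 ≈ 0.1.


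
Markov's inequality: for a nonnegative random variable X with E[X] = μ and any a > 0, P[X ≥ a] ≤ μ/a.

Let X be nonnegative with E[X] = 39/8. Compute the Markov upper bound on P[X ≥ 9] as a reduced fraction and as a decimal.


μ = E[X] = 39/8, a = 9.
Markov: P[X ≥ 9] ≤ μ/a = (39/8)/9 = 13/24.
Numerically: ≈ 0.54167.
(Since a = 9 > μ = 4.87500, the bound 13/24 is < 1 and informative.)

P[X ≥ 9] ≤ 13/24 ≈ 0.54167.


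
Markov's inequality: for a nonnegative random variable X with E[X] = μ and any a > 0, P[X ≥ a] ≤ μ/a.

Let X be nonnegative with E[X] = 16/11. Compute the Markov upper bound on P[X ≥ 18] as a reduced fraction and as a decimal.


μ = E[X] = 16/11, a = 18.
Markov: P[X ≥ 18] ≤ μ/a = (16/11)/18 = 8/99.
Numerically: ≈ 0.080808.
(Since a = 18 > μ = 1.454545, the bound 8/99 is < 1 and informative.)

P[X ≥ 18] ≤ 8/99 ≈ 0.080808.


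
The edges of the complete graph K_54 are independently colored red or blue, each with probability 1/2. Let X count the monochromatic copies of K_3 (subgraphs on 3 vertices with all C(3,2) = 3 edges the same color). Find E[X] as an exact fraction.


Let X = Σ_S X_S over the C(54, 3) = 24804 subsets S of size 3, where X_S = 1 if the K_3 on S is monochromatic.
For a fixed S, the K_3 on S has C(3, 2) = 3 edges. P[all 3 edges red] = (1/2)^3, and likewise for blue, so P[monochromatic] = 2·(1/2)^3 = 2^{1 − 3} = 1/4.
By linearity of expectation: E[X] = C(54, 3) · 2^{1 − 3} = 24804 · 1/4 = 6201.
Numerically: E[X] ≈ 6201.000.

E[X] = C(54,3)·2^(1−C(3,2)) = 6201 ≈ 6201.000.


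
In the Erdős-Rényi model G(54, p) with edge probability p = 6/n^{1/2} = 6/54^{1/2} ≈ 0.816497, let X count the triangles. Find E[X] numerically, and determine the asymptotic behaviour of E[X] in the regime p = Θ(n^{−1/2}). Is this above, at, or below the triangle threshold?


Number of potential triangles: C(54, 3) = 24804.
Each occurs with probability p³ ≈ (0.816497)³ ≈ 5.44331054e-01.
By linearity: E[X] = C(54, 3)·p³ ≈ 24804 · 5.44331054e-01 ≈ 13501.587462.
Since α = 1/2 < 1, p = c/n^{1/2} ≫ 1/n is above the triangle threshold p ~ 1/n. Asymptotically E[X] ~ (c³/6)·n^{3(1−α)} = (6³/6)·n^{1.5} → ∞; triangles are abundant w.h.p.

E[X] ≈ 13501.587462; in regime p = Θ(1/n^{1/2}) E[X] diverges (above the triangle threshold p ~ 1/n).


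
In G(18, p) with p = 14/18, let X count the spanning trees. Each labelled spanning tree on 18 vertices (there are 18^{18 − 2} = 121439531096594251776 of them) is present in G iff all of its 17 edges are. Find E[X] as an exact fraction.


K_18 has 18^{18 − 2} = 121439531096594251776 labelled spanning trees.
For each such spanning tree H, let X_H = 1 if all 17 edges of H are present in G. Then P[X_H = 1] = p^{17} = (7/9)^{17} = 232630513987207/16677181699666569.
By linearity of expectation: E[X] = Σ_H E[X_H] = 121439531096594251776 · p^{17} = 121439531096594251776 · 232630513987207/16677181699666569 = 15245673364665597952/9.
Numerically: E[X] ≈ 1.694e+18.

E[X] = 121439531096594251776 · (7/9)^{17} = 15245673364665597952/9 ≈ 1.694e+18.


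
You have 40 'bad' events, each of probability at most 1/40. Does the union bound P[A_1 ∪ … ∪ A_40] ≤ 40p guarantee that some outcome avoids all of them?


Union bound: P[∪_{i=1}^{40} A_i] ≤ Σ_i P[A_i] ≤ 40·p = 40·(1/40) = 1.
Numerically: 1 ≈ 1.000000.
Is 1 < 1? NO.
Since the bound 1 is ≥ 1, the union bound is uninformative here; it does NOT by itself certify existence.

40·p = 1 ≈ 1.000000; existence NOT certified by the union bound.


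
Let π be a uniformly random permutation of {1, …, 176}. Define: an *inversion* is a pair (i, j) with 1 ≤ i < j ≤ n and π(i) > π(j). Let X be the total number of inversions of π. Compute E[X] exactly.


Write X = Σ X_I over the C(176, 2) = 15400 pairs i < j, with X_I the indicator of one inversion.
There are 15400 indicators.
For each fixed pair i < j, the values π(i) and π(j) are two distinct elements of {1, …, 176} in uniformly random order; by symmetry P[π(i) > π(j)] = 1/2.
By linearity: E[X] = 15400 · (1/2) = C(176, 2) · (1/2) = 15400/2 = 7700 ≈ 7700.0000.

E[X] = 7700 = 7700.0000.


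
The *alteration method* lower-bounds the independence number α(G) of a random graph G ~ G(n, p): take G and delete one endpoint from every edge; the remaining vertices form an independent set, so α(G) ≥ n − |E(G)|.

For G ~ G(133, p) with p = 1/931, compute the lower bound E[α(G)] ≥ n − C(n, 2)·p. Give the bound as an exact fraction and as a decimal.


E[|E(G)|] = C(133, 2)·p = 8778 · (1/931) = 66/7.
E[α(G)] ≥ n − E[|E(G)|] = 133 − 66/7 = 865/7.
Numerically: ≈ 123.571429.
(This is only a lower bound; the true E[α(G)] may be larger.)

E[α(G)] ≥ 865/7 ≈ 123.571429.


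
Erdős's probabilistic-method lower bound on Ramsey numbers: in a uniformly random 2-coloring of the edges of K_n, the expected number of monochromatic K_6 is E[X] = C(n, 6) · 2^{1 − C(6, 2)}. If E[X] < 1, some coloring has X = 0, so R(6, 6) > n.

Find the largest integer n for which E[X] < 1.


We need C(n, 6) · 2^{1 − 15} < 1, i.e. C(n, 6) < 2^{15 − 1} = 16384.
Check values of n near the boundary:
  n = 16: C(16, 6) = 8008; 8008 < 16384? YES
  n = 17: C(17, 6) = 12376; 12376 < 16384? YES
  n = 18: C(18, 6) = 18564; 18564 < 16384? NO
  n = 19: C(19, 6) = 27132; 27132 < 16384? NO
The largest n with C(n, 6) < 16384 is n = 17 (where E[X] = 1547/2048 ≈ 0.7553711). Hence R(6, 6) > 17, i.e. R(6, 6) ≥ 18.

Largest n = 17; hence R(6, 6) > 17.


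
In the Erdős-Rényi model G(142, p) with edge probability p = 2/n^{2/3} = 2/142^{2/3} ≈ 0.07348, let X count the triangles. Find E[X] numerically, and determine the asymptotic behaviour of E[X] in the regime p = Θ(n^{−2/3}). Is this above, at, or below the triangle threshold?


Number of potential triangles: C(142, 3) = 467180.
Each occurs with probability p³ ≈ (0.07348)³ ≈ 3.9674668e-04.
By linearity: E[X] = C(142, 3)·p³ ≈ 467180 · 3.9674668e-04 ≈ 185.35211.
Since α = 2/3 < 1, p = c/n^{2/3} ≫ 1/n is above the triangle threshold p ~ 1/n. Asymptotically E[X] ~ (c³/6)·n^{3(1−α)} = (2³/6)·n^{1} → ∞; triangles are abundant w.h.p.

E[X] ≈ 185.35211; in regime p = Θ(1/n^{2/3}) E[X] diverges (above the triangle threshold p ~ 1/n).


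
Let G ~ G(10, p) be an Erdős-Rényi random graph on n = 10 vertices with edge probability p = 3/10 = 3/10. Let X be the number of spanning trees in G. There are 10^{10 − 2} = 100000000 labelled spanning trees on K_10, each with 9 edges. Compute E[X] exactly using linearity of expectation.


K_10 has 10^{10 − 2} = 100000000 labelled spanning trees.
For each such spanning tree H, let X_H = 1 if all 9 edges of H are present in G. Then P[X_H = 1] = p^{9} = (3/10)^{9} = 19683/1000000000.
Summing the indicators: E[X] = Σ_H E[X_H] = 100000000 · p^{9} = 100000000 · 19683/1000000000 = 19683/10.
Numerically: E[X] ≈ 1968.

E[X] = 100000000 · (3/10)^{9} = 19683/10 ≈ 1968.


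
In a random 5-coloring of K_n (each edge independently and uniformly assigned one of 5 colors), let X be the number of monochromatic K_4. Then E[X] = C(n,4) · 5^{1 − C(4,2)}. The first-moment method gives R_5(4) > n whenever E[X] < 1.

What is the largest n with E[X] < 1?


We need C(n, 4) · 5^{1 − 6} < 1, i.e. C(n, 4) < 5^{6 − 1} = 3125.
Check values of n near the boundary:
  n = 17: C(17, 4) = 2380; 2380 < 3125? YES
  n = 18: C(18, 4) = 3060; 3060 < 3125? YES
  n = 19: C(19, 4) = 3876; 3876 < 3125? NO
  n = 20: C(20, 4) = 4845; 4845 < 3125? NO
  n = 21: C(21, 4) = 5985; 5985 < 3125? NO
The largest n with C(n, 4) < 3125 is n = 18 (where E[X] = 612/625 ≈ 0.97920). Hence R_5(4) > 18, i.e. R_5(4) ≥ 19.

Largest n = 18; hence R_5(4) > 18.


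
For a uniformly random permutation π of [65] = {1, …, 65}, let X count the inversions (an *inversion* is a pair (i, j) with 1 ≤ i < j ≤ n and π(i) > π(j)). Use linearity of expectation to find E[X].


Write X = Σ X_I over the C(65, 2) = 2080 pairs i < j, with X_I the indicator of one inversion.
There are 2080 indicators.
For each fixed pair i < j, the values π(i) and π(j) are two distinct elements of {1, …, 65} in uniformly random order; by symmetry P[π(i) > π(j)] = 1/2.
By linearity: E[X] = 2080 · (1/2) = C(65, 2) · (1/2) = 2080/2 = 1040 ≈ 1040.00000.

E[X] = 1040 = 1040.00000.


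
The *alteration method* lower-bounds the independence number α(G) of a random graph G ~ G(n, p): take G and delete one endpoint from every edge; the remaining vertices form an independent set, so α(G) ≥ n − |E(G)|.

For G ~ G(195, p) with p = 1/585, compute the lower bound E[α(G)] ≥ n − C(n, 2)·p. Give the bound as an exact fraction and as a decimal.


E[|E(G)|] = C(195, 2)·p = 18915 · (1/585) = 97/3.
E[α(G)] ≥ n − E[|E(G)|] = 195 − 97/3 = 488/3.
Numerically: ≈ 162.666667.
(This is only a lower bound; the true E[α(G)] may be larger.)

E[α(G)] ≥ 488/3 ≈ 162.666667.


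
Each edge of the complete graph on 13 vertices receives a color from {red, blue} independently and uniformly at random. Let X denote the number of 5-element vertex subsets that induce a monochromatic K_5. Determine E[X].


Let X = Σ_S X_S over the C(13, 5) = 1287 subsets S of size 5, where X_S = 1 if the K_5 on S is monochromatic.
For a fixed S, the K_5 on S has C(5, 2) = 10 edges. P[all 10 edges red] = (1/2)^10, and likewise for blue, so P[monochromatic] = 2·(1/2)^10 = 2^{1 − 10} = 1/512.
By linearity of expectation: E[X] = C(13, 5) · 2^{1 − 10} = 1287 · 1/512 = 1287/512.
Numerically: E[X] ≈ 2.514.

E[X] = C(13,5)·2^(1−C(5,2)) = 1287/512 ≈ 2.514.


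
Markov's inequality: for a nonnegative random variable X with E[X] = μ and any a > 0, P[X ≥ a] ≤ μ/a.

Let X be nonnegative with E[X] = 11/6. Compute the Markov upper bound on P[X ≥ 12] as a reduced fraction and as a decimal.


μ = E[X] = 11/6, a = 12.
Markov: P[X ≥ 12] ≤ μ/a = (11/6)/12 = 11/72.
Numerically: ≈ 0.153.
(Since a = 12 > μ = 1.833, the bound 11/72 is < 1 and informative.)

P[X ≥ 12] ≤ 11/72 ≈ 0.153.


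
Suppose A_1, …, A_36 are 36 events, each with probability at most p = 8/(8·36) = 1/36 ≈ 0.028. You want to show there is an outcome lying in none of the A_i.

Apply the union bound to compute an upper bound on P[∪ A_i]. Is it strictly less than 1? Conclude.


Union bound: P[∪_{i=1}^{36} A_i] ≤ Σ_i P[A_i] ≤ 36·p = 36·(1/36) = 1.
Numerically: 1 ≈ 1.000.
Is 1 < 1? NO.
Since the bound 1 is ≥ 1, the union bound is uninformative here; it does NOT by itself certify existence.

36·p = 1 ≈ 1.000; existence NOT certified by the union bound.


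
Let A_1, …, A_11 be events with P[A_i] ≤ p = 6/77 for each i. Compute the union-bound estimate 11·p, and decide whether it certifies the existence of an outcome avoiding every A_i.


Union bound: P[∪_{i=1}^{11} A_i] ≤ Σ_i P[A_i] ≤ 11·p = 11·(6/77) = 6/7.
Numerically: 6/7 ≈ 0.85714.
Is 6/7 < 1? YES.
Since P[∪ A_i] ≤ 6/7 < 1, the complement has P[∩ A_i^c] ≥ 1 − 6/7 = 1/7 > 0, so some outcome avoids every A_i.

11·p = 6/7 ≈ 0.85714; existence CERTIFIED by the union bound.


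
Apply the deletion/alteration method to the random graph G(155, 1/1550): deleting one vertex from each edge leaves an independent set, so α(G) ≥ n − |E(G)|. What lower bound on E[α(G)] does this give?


E[|E(G)|] = C(155, 2)·p = 11935 · (1/1550) = 77/10.
E[α(G)] ≥ n − E[|E(G)|] = 155 − 77/10 = 1473/10.
Numerically: ≈ 147.300000.
(This is only a lower bound; the true E[α(G)] may be larger.)

E[α(G)] ≥ 1473/10 ≈ 147.300000.


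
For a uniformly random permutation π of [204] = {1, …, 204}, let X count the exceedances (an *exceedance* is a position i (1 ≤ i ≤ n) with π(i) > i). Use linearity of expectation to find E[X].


Write X = Σ_{i=1}^{204} X_i, where X_i = 1_{π(i) > i}.
For each fixed i, π(i) is uniform over {1, …, 204} (marginal of a uniform permutation), so P[π(i) > i] = (n − i)/n. Summing: Σ_{i=1}^{204} (n − i)/n = (0 + 1 + … + 203)/204 = 204(204 − 1)/(2·204) = (204 − 1)/2.
Hence E[X] = Σ_{i=1}^{204} (204 − i)/204 = 203/2 ≈ 101.5000.

E[X] = 203/2 = 101.5000.


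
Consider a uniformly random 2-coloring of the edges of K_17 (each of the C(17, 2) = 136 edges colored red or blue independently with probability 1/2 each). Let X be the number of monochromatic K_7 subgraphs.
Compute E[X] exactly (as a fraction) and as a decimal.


Let X = Σ_S X_S over the C(17, 7) = 19448 subsets S of size 7, where X_S = 1 if the K_7 on S is monochromatic.
For a fixed S, the K_7 on S has C(7, 2) = 21 edges. P[all 21 edges red] = (1/2)^21, and likewise for blue, so P[monochromatic] = 2·(1/2)^21 = 2^{1 − 21} = 1/1048576.
By linearity of expectation: E[X] = C(17, 7) · 2^{1 − 21} = 19448 · 1/1048576 = 2431/131072.
Numerically: E[X] ≈ 0.0185.

E[X] = C(17,7)·2^(1−C(7,2)) = 2431/131072 ≈ 0.0185.


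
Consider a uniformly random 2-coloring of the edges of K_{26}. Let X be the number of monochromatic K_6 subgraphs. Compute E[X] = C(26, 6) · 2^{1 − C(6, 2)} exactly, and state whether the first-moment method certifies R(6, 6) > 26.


E[X] = C(26, 6) · 2^{1 − 15} = 230230 · 2^{−14} = 230230/16384.
As a reduced fraction: E[X] = 115115/8192 ≈ 14.05212.
Is E[X] < 1? NO.
Since E[X] ≥ 1, the first-moment bound is inconclusive at n = 26; it does NOT by itself certify R(6, 6) > 26.

E[X] = 115115/8192 ≈ 14.05212; E[X] ≥ 1; first-moment method inconclusive here.


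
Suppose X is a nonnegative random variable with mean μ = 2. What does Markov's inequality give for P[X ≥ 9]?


μ = E[X] = 2, a = 9.
Markov: P[X ≥ 9] ≤ μ/a = (2)/9 = 2/9.
Numerically: ≈ 0.222222.
(Since a = 9 > μ = 2.000000, the bound 2/9 is < 1 and informative.)

P[X ≥ 9] ≤ 2/9 ≈ 0.222222.


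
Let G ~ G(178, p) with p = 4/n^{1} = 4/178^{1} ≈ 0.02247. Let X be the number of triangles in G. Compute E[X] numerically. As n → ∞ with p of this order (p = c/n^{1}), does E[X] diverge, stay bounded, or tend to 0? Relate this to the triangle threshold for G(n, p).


Number of potential triangles: C(178, 3) = 924176.
Each occurs with probability p³ ≈ (0.02247)³ ≈ 1.134802e-05.
By linearity: E[X] = C(178, 3)·p³ ≈ 924176 · 1.134802e-05 ≈ 10.4876.
Here α = 1, so p = 4/n is exactly at the triangle threshold p ~ 1/n. Asymptotically E[X] → c³/6 = 4³/6 = 32/3 ≈ 10.6667, a bounded constant. In this regime the triangle count is asymptotically Poisson(c³/6).

E[X] ≈ 10.4876; in regime p = Θ(1/n^{1}) E[X] stays bounded (at the triangle threshold p ~ 1/n).


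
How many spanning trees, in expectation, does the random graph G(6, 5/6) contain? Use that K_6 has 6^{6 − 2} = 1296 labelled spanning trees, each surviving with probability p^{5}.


K_6 has 6^{6 − 2} = 1296 labelled spanning trees.
For each such spanning tree H, let X_H = 1 if all 5 edges of H are present in G. Then P[X_H = 1] = p^{5} = (5/6)^{5} = 3125/7776.
By linearity of expectation: E[X] = Σ_H E[X_H] = 1296 · p^{5} = 1296 · 3125/7776 = 3125/6.
Numerically: E[X] ≈ 521.

E[X] = 1296 · (5/6)^{5} = 3125/6 ≈ 521.


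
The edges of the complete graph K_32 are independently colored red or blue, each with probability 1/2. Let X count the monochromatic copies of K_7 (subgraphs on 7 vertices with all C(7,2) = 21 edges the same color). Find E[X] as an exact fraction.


Let X = Σ_S X_S over the C(32, 7) = 3365856 subsets S of size 7, where X_S = 1 if the K_7 on S is monochromatic.
For a fixed S, the K_7 on S has C(7, 2) = 21 edges. P[all 21 edges red] = (1/2)^21, and likewise for blue, so P[monochromatic] = 2·(1/2)^21 = 2^{1 − 21} = 1/1048576.
By linearity: E[X] = C(32, 7) · 2^{1 − 21} = 3365856 · 1/1048576 = 105183/32768.
Numerically: E[X] ≈ 3.210.

E[X] = C(32,7)·2^(1−C(7,2)) = 105183/32768 ≈ 3.210.


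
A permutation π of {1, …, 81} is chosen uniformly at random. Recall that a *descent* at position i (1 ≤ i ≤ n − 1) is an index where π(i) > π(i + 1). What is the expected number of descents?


Write X = Σ X_I over i = 1, …, 80, with X_I the indicator of one descent.
There are 80 indicators.
For each fixed i, the pair (π(i), π(i+1)) is a uniformly random ordered pair of distinct values from {1, …, 81}; by symmetry P[π(i) > π(i+1)] = 1/2.
By linearity: E[X] = 80 · (1/2) = (81 − 1) · (1/2) = 40 ≈ 40.00000.

E[X] = 40 = 40.00000.


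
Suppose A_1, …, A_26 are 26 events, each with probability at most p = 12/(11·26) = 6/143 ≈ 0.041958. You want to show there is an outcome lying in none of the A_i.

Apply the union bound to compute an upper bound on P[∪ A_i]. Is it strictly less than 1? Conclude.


Union bound: P[∪_{i=1}^{26} A_i] ≤ Σ_i P[A_i] ≤ 26·p = 26·(6/143) = 12/11.
Numerically: 12/11 ≈ 1.090909.
Is 12/11 < 1? NO.
Since the bound 12/11 is ≥ 1, the union bound is uninformative here; it does NOT by itself certify existence.

26·p = 12/11 ≈ 1.090909; existence NOT certified by the union bound.


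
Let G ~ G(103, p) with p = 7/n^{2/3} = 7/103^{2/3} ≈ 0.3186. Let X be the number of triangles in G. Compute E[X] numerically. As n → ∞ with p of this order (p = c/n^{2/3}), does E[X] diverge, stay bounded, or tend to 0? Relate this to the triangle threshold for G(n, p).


Number of potential triangles: C(103, 3) = 176851.
Each occurs with probability p³ ≈ (0.3186)³ ≈ 3.233104e-02.
By linearity: E[X] = C(103, 3)·p³ ≈ 176851 · 3.233104e-02 ≈ 5717.7767.
Since α = 2/3 < 1, p = c/n^{2/3} ≫ 1/n is above the triangle threshold p ~ 1/n. Asymptotically E[X] ~ (c³/6)·n^{3(1−α)} = (7³/6)·n^{1} → ∞; triangles are abundant w.h.p.

E[X] ≈ 5717.7767; in regime p = Θ(1/n^{2/3}) E[X] diverges (above the triangle threshold p ~ 1/n).


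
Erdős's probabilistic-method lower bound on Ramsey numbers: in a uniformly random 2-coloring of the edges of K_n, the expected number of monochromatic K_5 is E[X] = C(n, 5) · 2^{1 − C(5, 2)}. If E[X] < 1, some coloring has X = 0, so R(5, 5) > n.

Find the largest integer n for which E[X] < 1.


We need C(n, 5) · 2^{1 − 10} < 1, i.e. C(n, 5) < 2^{10 − 1} = 512.
Check values of n near the boundary:
  n = 8: C(8, 5) = 56; 56 < 512? YES
  n = 9: C(9, 5) = 126; 126 < 512? YES
  n = 10: C(10, 5) = 252; 252 < 512? YES
  n = 11: C(11, 5) = 462; 462 < 512? YES
  n = 12: C(12, 5) = 792; 792 < 512? NO
The largest n with C(n, 5) < 512 is n = 11 (where E[X] = 231/256 ≈ 0.90234). Hence R(5, 5) > 11, i.e. R(5, 5) ≥ 12.

Largest n = 11; hence R(5, 5) > 11.


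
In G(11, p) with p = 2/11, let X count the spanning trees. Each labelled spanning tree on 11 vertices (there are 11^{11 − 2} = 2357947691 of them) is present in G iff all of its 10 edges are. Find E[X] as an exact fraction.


K_11 has 11^{11 − 2} = 2357947691 labelled spanning trees.
For each such spanning tree H, let X_H = 1 if all 10 edges of H are present in G. Then P[X_H = 1] = p^{10} = (2/11)^{10} = 1024/25937424601.
Summing the indicators: E[X] = Σ_H E[X_H] = 2357947691 · p^{10} = 2357947691 · 1024/25937424601 = 1024/11.
Numerically: E[X] ≈ 93.0909.

E[X] = 2357947691 · (2/11)^{10} = 1024/11 ≈ 93.0909.


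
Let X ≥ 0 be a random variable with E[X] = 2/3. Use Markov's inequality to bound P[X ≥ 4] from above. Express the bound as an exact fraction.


μ = E[X] = 2/3, a = 4.
Markov: P[X ≥ 4] ≤ μ/a = (2/3)/4 = 1/6.
Numerically: ≈ 0.1667.
(Since a = 4 > μ = 0.6667, the bound 1/6 is < 1 and informative.)

P[X ≥ 4] ≤ 1/6 ≈ 0.1667.


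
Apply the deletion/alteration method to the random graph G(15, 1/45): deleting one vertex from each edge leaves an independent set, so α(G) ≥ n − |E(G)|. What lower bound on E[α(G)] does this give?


E[|E(G)|] = C(15, 2)·p = 105 · (1/45) = 7/3.
E[α(G)] ≥ n − E[|E(G)|] = 15 − 7/3 = 38/3.
Numerically: ≈ 12.666667.
(This is only a lower bound; the true E[α(G)] may be larger.)

E[α(G)] ≥ 38/3 ≈ 12.666667.


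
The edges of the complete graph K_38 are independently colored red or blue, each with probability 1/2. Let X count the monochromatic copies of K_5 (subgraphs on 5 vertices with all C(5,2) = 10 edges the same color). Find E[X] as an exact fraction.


Let X = Σ_S X_S over the C(38, 5) = 501942 subsets S of size 5, where X_S = 1 if the K_5 on S is monochromatic.
For a fixed S, the K_5 on S has C(5, 2) = 10 edges. P[all 10 edges red] = (1/2)^10, and likewise for blue, so P[monochromatic] = 2·(1/2)^10 = 2^{1 − 10} = 1/512.
By linearity: E[X] = C(38, 5) · 2^{1 − 10} = 501942 · 1/512 = 250971/256.
Numerically: E[X] ≈ 980.3555.

E[X] = C(38,5)·2^(1−C(5,2)) = 250971/256 ≈ 980.3555.


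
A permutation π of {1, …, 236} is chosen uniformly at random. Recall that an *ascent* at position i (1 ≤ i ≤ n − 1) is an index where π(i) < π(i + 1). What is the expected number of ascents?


Write X = Σ X_I over i = 1, …, 235, with X_I the indicator of one ascent.
There are 235 indicators.
For each fixed i, the pair (π(i), π(i+1)) is a uniformly random ordered pair of distinct values from {1, …, 236}; by symmetry P[π(i) < π(i+1)] = 1/2.
By linearity: E[X] = 235 · (1/2) = (236 − 1) · (1/2) = 235/2 ≈ 117.50000.

E[X] = 235/2 = 117.50000.


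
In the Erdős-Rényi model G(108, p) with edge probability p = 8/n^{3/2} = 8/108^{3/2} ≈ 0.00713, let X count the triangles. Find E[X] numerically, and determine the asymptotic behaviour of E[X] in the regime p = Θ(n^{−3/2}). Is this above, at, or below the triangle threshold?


Number of potential triangles: C(108, 3) = 204156.
Each occurs with probability p³ ≈ (0.00713)³ ≈ 3.62129e-07.
By linearity: E[X] = C(108, 3)·p³ ≈ 204156 · 3.62129e-07 ≈ 0.074.
Since α = 3/2 > 1, p = c/n^{3/2} = o(1/n) is below the triangle threshold p ~ 1/n. Asymptotically E[X] ~ (c³/6)·n^{3(1−α)} = (8³/6)·n^{-1.5} → 0, so by Markov's inequality G has no triangles w.h.p.

E[X] ≈ 0.074; in regime p = Θ(1/n^{3/2}) E[X] tends to 0 (below the triangle threshold p ~ 1/n).


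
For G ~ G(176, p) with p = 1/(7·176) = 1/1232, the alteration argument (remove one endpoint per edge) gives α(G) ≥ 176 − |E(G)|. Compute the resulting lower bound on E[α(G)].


E[|E(G)|] = C(176, 2)·p = 15400 · (1/1232) = 25/2.
E[α(G)] ≥ n − E[|E(G)|] = 176 − 25/2 = 327/2.
Numerically: ≈ 163.500000.
(This is only a lower bound; the true E[α(G)] may be larger.)

E[α(G)] ≥ 327/2 ≈ 163.500000.


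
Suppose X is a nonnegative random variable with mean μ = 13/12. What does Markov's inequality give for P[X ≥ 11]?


μ = E[X] = 13/12, a = 11.
Markov: P[X ≥ 11] ≤ μ/a = (13/12)/11 = 13/132.
Numerically: ≈ 0.098485.
(Since a = 11 > μ = 1.083333, the bound 13/132 is < 1 and informative.)

P[X ≥ 11] ≤ 13/132 ≈ 0.098485.


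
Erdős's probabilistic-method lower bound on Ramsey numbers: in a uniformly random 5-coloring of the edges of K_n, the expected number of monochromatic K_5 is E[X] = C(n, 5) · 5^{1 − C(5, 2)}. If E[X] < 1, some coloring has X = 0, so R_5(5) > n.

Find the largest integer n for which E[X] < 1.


We need C(n, 5) · 5^{1 − 10} < 1, i.e. C(n, 5) < 5^{10 − 1} = 1953125.
Check values of n near the boundary:
  n = 46: C(46, 5) = 1370754; 1370754 < 1953125? YES
  n = 47: C(47, 5) = 1533939; 1533939 < 1953125? YES
  n = 48: C(48, 5) = 1712304; 1712304 < 1953125? YES
  n = 49: C(49, 5) = 1906884; 1906884 < 1953125? YES
  n = 50: C(50, 5) = 2118760; 2118760 < 1953125? NO
  n = 51: C(51, 5) = 2349060; 2349060 < 1953125? NO
The largest n with C(n, 5) < 1953125 is n = 49 (where E[X] = 1906884/1953125 ≈ 0.9763246). Hence R_5(5) > 49, i.e. R_5(5) ≥ 50.

Largest n = 49; hence R_5(5) > 49.


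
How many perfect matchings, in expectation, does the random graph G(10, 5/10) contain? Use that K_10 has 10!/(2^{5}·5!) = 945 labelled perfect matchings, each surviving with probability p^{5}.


K_10 has 10!/(2^{5}·5!) = 945 labelled perfect matchings.
For each such perfect matching H, let X_H = 1 if all 5 edges of H are present in G. Then P[X_H = 1] = p^{5} = (1/2)^{5} = 1/32.
By linearity of expectation: E[X] = Σ_H E[X_H] = 945 · p^{5} = 945 · 1/32 = 945/32.
Numerically: E[X] ≈ 29.53.

E[X] = 945 · (1/2)^{5} = 945/32 ≈ 29.53.


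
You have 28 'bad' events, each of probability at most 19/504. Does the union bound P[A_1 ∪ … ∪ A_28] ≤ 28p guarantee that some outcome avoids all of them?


Union bound: P[∪_{i=1}^{28} A_i] ≤ Σ_i P[A_i] ≤ 28·p = 28·(19/504) = 19/18.
Numerically: 19/18 ≈ 1.0555556.
Is 19/18 < 1? NO.
Since the bound 19/18 is ≥ 1, the union bound is uninformative here; it does NOT by itself certify existence.

28·p = 19/18 ≈ 1.0555556; existence NOT certified by the union bound.


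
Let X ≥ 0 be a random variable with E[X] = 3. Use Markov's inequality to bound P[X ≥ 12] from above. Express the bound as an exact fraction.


μ = E[X] = 3, a = 12.
Markov: P[X ≥ 12] ≤ μ/a = (3)/12 = 1/4.
Numerically: ≈ 0.250.
(Since a = 12 > μ = 3.000, the bound 1/4 is < 1 and informative.)

P[X ≥ 12] ≤ 1/4 ≈ 0.250.


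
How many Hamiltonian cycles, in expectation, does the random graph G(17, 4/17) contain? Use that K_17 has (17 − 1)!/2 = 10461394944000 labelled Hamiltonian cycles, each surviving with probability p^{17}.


K_17 has (17 − 1)!/2 = 10461394944000 labelled Hamiltonian cycles.
For each such Hamiltonian cycle H, let X_H = 1 if all 17 edges of H are present in G. Then P[X_H = 1] = p^{17} = (4/17)^{17} = 17179869184/827240261886336764177.
By linearity: E[X] = Σ_H E[X_H] = 10461394944000 · p^{17} = 10461394944000 · 17179869184/827240261886336764177 = 179725396620079005696000/827240261886336764177.
Numerically: E[X] ≈ 217.3.

E[X] = 10461394944000 · (4/17)^{17} = 179725396620079005696000/827240261886336764177 ≈ 217.3.


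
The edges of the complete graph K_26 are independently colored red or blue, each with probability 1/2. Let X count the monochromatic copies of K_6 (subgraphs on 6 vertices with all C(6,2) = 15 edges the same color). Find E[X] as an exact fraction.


Let X = Σ_S X_S over the C(26, 6) = 230230 subsets S of size 6, where X_S = 1 if the K_6 on S is monochromatic.
For a fixed S, the K_6 on S has C(6, 2) = 15 edges. P[all 15 edges red] = (1/2)^15, and likewise for blue, so P[monochromatic] = 2·(1/2)^15 = 2^{1 − 15} = 1/16384.
By linearity of expectation: E[X] = C(26, 6) · 2^{1 − 15} = 230230 · 1/16384 = 115115/8192.
Numerically: E[X] ≈ 14.0521.

E[X] = C(26,6)·2^(1−C(6,2)) = 115115/8192 ≈ 14.0521.


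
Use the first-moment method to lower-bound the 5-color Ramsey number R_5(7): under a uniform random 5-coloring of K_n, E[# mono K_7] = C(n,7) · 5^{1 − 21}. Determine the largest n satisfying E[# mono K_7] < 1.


We need C(n, 7) · 5^{1 − 21} < 1, i.e. C(n, 7) < 5^{21 − 1} = 95367431640625.
Check values of n near the boundary:
  n = 335: C(335, 7) = 88202498238195; 88202498238195 < 95367431640625? YES
  n = 336: C(336, 7) = 90079147136880; 90079147136880 < 95367431640625? YES
  n = 337: C(337, 7) = 91989916924632; 91989916924632 < 95367431640625? YES
  n = 338: C(338, 7) = 93935323022736; 93935323022736 < 95367431640625? YES
  n = 339: C(339, 7) = 95915887062372; 95915887062372 < 95367431640625? NO
  n = 340: C(340, 7) = 97932136940560; 97932136940560 < 95367431640625? NO
The largest n with C(n, 7) < 95367431640625 is n = 338 (where E[X] = 93935323022736/95367431640625 ≈ 0.984983). Hence R_5(7) > 338, i.e. R_5(7) ≥ 339.

Largest n = 338; hence R_5(7) > 338.


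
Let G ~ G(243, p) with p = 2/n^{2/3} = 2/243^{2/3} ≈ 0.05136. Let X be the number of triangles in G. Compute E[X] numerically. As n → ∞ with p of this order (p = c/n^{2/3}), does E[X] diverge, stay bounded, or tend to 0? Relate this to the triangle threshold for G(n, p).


Number of potential triangles: C(243, 3) = 2362041.
Each occurs with probability p³ ≈ (0.05136)³ ≈ 1.3548070e-04.
By linearity: E[X] = C(243, 3)·p³ ≈ 2362041 · 1.3548070e-04 ≈ 320.01097.
Since α = 2/3 < 1, p = c/n^{2/3} ≫ 1/n is above the triangle threshold p ~ 1/n. Asymptotically E[X] ~ (c³/6)·n^{3(1−α)} = (2³/6)·n^{1} → ∞; triangles are abundant w.h.p.

E[X] ≈ 320.01097; in regime p = Θ(1/n^{2/3}) E[X] diverges (above the triangle threshold p ~ 1/n).


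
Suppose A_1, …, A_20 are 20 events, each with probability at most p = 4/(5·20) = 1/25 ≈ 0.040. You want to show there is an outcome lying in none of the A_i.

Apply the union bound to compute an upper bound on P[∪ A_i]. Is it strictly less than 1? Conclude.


Union bound: P[∪_{i=1}^{20} A_i] ≤ Σ_i P[A_i] ≤ 20·p = 20·(1/25) = 4/5.
Numerically: 4/5 ≈ 0.800.
Is 4/5 < 1? YES.
Since P[∪ A_i] ≤ 4/5 < 1, the complement has P[∩ A_i^c] ≥ 1 − 4/5 = 1/5 > 0, so some outcome avoids every A_i.

20·p = 4/5 ≈ 0.800; existence CERTIFIED by the union bound.
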